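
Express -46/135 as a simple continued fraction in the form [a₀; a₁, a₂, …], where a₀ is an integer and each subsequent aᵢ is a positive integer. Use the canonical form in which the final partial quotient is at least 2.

[-1; 1, 1, 1, 14, 3]

Apply division with remainder until the remainder is 0:
-46 = -1·135 + 89, so a_0 = -1
135 = 1·89 + 46, so a_1 = 1
89 = 1·46 + 43, so a_2 = 1
46 = 1·43 + 3, so a_3 = 1
43 = 14·3 + 1, so a_4 = 14
3 = 3·1 + 0, so a_5 = 3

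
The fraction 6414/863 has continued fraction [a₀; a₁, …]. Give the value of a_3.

6414 ÷ 863 → quotient 7, remainder 373
863 ÷ 373 → quotient 2, remainder 117
373 ÷ 117 → quotient 3, remainder 22
117 ÷ 22 → quotient 5, remainder 7

5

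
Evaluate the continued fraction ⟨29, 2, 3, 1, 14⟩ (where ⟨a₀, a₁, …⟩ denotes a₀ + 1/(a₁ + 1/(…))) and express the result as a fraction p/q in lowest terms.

3916/133

Start with 14.
1 + 1/(14/1) = 1 + 1/14 = 15/14
3 + 1/(15/14) = 3 + 14/15 = 59/15
2 + 1/(59/15) = 2 + 15/59 = 133/59
29 + 1/(133/59) = 29 + 59/133 = 3916/133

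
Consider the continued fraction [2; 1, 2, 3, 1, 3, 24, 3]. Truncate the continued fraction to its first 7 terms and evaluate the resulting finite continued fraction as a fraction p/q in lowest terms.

a_0 = 2: 2/1
a_1 = 1: 3/1
a_2 = 2: 8/3
a_3 = 3: 27/10
a_4 = 1: 35/13
a_5 = 3: 132/49
a_6 = 24: 3203/1189

3203/1189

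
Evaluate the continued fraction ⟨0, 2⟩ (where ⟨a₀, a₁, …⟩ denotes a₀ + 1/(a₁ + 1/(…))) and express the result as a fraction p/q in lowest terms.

1/2

Start with 2.
0 + 1/(2/1) = 0 + 1/2 = 1/2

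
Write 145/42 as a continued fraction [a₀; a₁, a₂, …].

[3; 2, 4, 1, 3]

145 ÷ 42 → quotient 3, remainder 19
42 ÷ 19 → quotient 2, remainder 4
19 ÷ 4 → quotient 4, remainder 3
4 ÷ 3 → quotient 1, remainder 1
3 ÷ 1 → quotient 3, remainder 0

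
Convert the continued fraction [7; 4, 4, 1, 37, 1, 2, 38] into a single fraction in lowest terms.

Compute successive convergents:
a_0 = 7: 7/1
a_1 = 4: 29/4
a_2 = 4: 123/17
a_3 = 1: 152/21
a_4 = 37: 5747/794
a_5 = 1: 5899/815
a_6 = 2: 17545/2424
a_7 = 38: 672609/92927

672609/92927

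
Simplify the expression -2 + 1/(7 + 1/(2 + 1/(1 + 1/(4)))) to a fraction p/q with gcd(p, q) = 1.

Start with 4.
1 + 1/(4/1) = 1 + 1/4 = 5/4
2 + 1/(5/4) = 2 + 4/5 = 14/5
7 + 1/(14/5) = 7 + 5/14 = 103/14
-2 + 1/(103/14) = -2 + 14/103 = -192/103

-192/103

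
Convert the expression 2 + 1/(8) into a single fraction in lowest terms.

Start with 8.
2 + 1/(8/1) = 2 + 1/8 = 17/8

17/8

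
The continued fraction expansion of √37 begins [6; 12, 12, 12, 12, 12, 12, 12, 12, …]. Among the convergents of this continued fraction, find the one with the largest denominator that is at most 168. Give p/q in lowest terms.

List convergents until the denominator exceeds the bound:
a_0 = 6: 6/1  (≤ bound)
a_1 = 12: 73/12  (≤ bound)
a_2 = 12: 882/145  (≤ bound)
a_3 = 12: 10657/1752  (> 168, stop)

882/145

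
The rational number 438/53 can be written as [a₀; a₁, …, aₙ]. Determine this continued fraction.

Run the Euclidean algorithm, recording each quotient:
438 ÷ 53 → quotient 8, remainder 14
53 ÷ 14 → quotient 3, remainder 11
14 ÷ 11 → quotient 1, remainder 3
11 ÷ 3 → quotient 3, remainder 2
3 ÷ 2 → quotient 1, remainder 1
2 ÷ 1 → quotient 2, remainder 0

[8; 3, 1, 3, 1, 2]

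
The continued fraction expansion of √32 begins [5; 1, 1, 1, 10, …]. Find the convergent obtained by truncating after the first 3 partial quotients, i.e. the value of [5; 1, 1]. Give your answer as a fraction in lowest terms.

11/2

Start with 1.
1 + 1/(1/1) = 1 + 1/1 = 2/1
5 + 1/(2/1) = 5 + 1/2 = 11/2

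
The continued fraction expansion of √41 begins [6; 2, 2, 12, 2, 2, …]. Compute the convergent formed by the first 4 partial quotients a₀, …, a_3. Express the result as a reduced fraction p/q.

Start with 12.
2 + 1/(12/1) = 2 + 1/12 = 25/12
2 + 1/(25/12) = 2 + 12/25 = 62/25
6 + 1/(62/25) = 6 + 25/62 = 397/62

397/62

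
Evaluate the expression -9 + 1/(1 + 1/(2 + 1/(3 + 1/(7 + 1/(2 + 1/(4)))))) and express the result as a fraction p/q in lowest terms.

a_0 = -9: -9/1
a_1 = 1: -8/1
a_2 = 2: -25/3
a_3 = 3: -83/10
a_4 = 7: -606/73
a_5 = 2: -1295/156
a_6 = 4: -5786/697

-5786/697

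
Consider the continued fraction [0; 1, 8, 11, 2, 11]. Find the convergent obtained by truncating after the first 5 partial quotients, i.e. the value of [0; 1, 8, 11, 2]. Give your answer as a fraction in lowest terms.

186/209

Start with 2.
11 + 1/(2/1) = 11 + 1/2 = 23/2
8 + 1/(23/2) = 8 + 2/23 = 186/23
1 + 1/(186/23) = 1 + 23/186 = 209/186
0 + 1/(209/186) = 0 + 186/209 = 186/209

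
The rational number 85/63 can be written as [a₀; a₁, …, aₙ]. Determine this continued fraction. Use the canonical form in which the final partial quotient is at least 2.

[1; 2, 1, 6, 3]

85 ÷ 63 → quotient 1, remainder 22
63 ÷ 22 → quotient 2, remainder 19
22 ÷ 19 → quotient 1, remainder 3
19 ÷ 3 → quotient 6, remainder 1
3 ÷ 1 → quotient 3, remainder 0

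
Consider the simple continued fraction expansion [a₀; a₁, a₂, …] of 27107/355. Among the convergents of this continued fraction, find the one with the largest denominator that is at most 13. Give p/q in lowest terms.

840/11

List convergents until the denominator exceeds the bound:
a_0 = 76: 76/1  (≤ bound)
a_1 = 2: 153/2  (≤ bound)
a_2 = 1: 229/3  (≤ bound)
a_3 = 3: 840/11  (≤ bound)
a_4 = 1: 1069/14  (> 13, stop)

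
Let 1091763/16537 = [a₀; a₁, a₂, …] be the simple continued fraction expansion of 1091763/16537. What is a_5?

1091763 ÷ 16537 → quotient 66, remainder 321
16537 ÷ 321 → quotient 51, remainder 166
321 ÷ 166 → quotient 1, remainder 155
166 ÷ 155 → quotient 1, remainder 11
155 ÷ 11 → quotient 14, remainder 1
11 ÷ 1 → quotient 11, remainder 0

11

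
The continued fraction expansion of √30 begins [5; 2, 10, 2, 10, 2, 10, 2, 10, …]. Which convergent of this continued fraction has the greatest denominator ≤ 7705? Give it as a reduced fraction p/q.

a_0 = 5: 5/1  (≤ bound)
a_1 = 2: 11/2  (≤ bound)
a_2 = 10: 115/21  (≤ bound)
a_3 = 2: 241/44  (≤ bound)
a_4 = 10: 2525/461  (≤ bound)
a_5 = 2: 5291/966  (≤ bound)
a_6 = 10: 55435/10121  (> 7705, stop)

5291/966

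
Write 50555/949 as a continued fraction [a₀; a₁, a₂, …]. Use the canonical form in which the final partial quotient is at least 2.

[53; 3, 1, 2, 9, 4, 2]

⌊50555/949⌋ = 53, remainder 258
⌊949/258⌋ = 3, remainder 175
⌊258/175⌋ = 1, remainder 83
⌊175/83⌋ = 2, remainder 9
⌊83/9⌋ = 9, remainder 2
⌊9/2⌋ = 4, remainder 1
⌊2/1⌋ = 2, remainder 0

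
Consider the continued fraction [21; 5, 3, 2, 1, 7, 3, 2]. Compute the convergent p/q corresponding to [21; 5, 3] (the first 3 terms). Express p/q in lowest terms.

a_0 = 21: 21/1
a_1 = 5: 106/5
a_2 = 3: 339/16

339/16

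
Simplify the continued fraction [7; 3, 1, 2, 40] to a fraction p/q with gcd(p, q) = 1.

a_0 = 7: 7/1
a_1 = 3: 22/3
a_2 = 1: 29/4
a_3 = 2: 80/11
a_4 = 40: 3229/444

3229/444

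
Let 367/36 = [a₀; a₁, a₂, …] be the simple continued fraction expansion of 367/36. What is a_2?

367 ÷ 36 → quotient 10, remainder 7
36 ÷ 7 → quotient 5, remainder 1
7 ÷ 1 → quotient 7, remainder 0

7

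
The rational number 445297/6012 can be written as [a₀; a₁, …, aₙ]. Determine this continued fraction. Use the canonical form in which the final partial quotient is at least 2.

445297 = 74·6012 + 409, so a_0 = 74
6012 = 14·409 + 286, so a_1 = 14
409 = 1·286 + 123, so a_2 = 1
286 = 2·123 + 40, so a_3 = 2
123 = 3·40 + 3, so a_4 = 3
40 = 13·3 + 1, so a_5 = 13
3 = 3·1 + 0, so a_6 = 3

[74; 14, 1, 2, 3, 13, 3]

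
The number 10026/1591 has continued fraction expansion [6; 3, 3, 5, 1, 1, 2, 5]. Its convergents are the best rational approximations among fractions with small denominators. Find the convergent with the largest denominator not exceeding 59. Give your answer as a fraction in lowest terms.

334/53

a_0 = 6: 6/1  (≤ bound)
a_1 = 3: 19/3  (≤ bound)
a_2 = 3: 63/10  (≤ bound)
a_3 = 5: 334/53  (≤ bound)
a_4 = 1: 397/63  (> 59, stop)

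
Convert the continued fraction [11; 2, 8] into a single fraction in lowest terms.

a_0 = 11: 11/1
a_1 = 2: 23/2
a_2 = 8: 195/17

195/17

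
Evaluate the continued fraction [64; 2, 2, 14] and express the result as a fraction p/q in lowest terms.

4637/72

Work from the innermost term outward:
Start with 14.
2 + 1/(14/1) = 2 + 1/14 = 29/14
2 + 1/(29/14) = 2 + 14/29 = 72/29
64 + 1/(72/29) = 64 + 29/72 = 4637/72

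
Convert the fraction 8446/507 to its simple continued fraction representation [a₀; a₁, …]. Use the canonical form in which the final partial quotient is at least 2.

[16; 1, 1, 1, 13, 2, 2, 2]

8446 = 16·507 + 334, so a_0 = 16
507 = 1·334 + 173, so a_1 = 1
334 = 1·173 + 161, so a_2 = 1
173 = 1·161 + 12, so a_3 = 1
161 = 13·12 + 5, so a_4 = 13
12 = 2·5 + 2, so a_5 = 2
5 = 2·2 + 1, so a_6 = 2
2 = 2·1 + 0, so a_7 = 2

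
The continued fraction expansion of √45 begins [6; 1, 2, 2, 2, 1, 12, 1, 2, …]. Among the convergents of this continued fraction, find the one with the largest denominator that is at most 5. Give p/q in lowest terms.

List convergents until the denominator exceeds the bound:
a_0 = 6: 6/1  (≤ bound)
a_1 = 1: 7/1  (≤ bound)
a_2 = 2: 20/3  (≤ bound)
a_3 = 2: 47/7  (> 5, stop)

20/3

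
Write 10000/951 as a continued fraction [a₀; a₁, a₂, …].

Apply division with remainder until the remainder is 0:
⌊10000/951⌋ = 10, remainder 490
⌊951/490⌋ = 1, remainder 461
⌊490/461⌋ = 1, remainder 29
⌊461/29⌋ = 15, remainder 26
⌊29/26⌋ = 1, remainder 3
⌊26/3⌋ = 8, remainder 2
⌊3/2⌋ = 1, remainder 1
⌊2/1⌋ = 2, remainder 0

[10; 1, 1, 15, 1, 8, 1, 2]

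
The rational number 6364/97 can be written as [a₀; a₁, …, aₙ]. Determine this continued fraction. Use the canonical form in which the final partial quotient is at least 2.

⌊6364/97⌋ = 65, remainder 59
⌊97/59⌋ = 1, remainder 38
⌊59/38⌋ = 1, remainder 21
⌊38/21⌋ = 1, remainder 17
⌊21/17⌋ = 1, remainder 4
⌊17/4⌋ = 4, remainder 1
⌊4/1⌋ = 4, remainder 0

[65; 1, 1, 1, 1, 4, 4]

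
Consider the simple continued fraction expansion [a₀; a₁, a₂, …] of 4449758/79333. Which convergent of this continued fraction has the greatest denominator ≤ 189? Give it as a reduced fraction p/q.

3758/67

List convergents until the denominator exceeds the bound:
a_0 = 56: 56/1  (≤ bound)
a_1 = 11: 617/11  (≤ bound)
a_2 = 6: 3758/67  (≤ bound)
a_3 = 3: 11891/212  (> 189, stop)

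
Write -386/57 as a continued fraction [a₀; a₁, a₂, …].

Run the Euclidean algorithm, recording each quotient:
-386 ÷ 57 → quotient -7, remainder 13
57 ÷ 13 → quotient 4, remainder 5
13 ÷ 5 → quotient 2, remainder 3
5 ÷ 3 → quotient 1, remainder 2
3 ÷ 2 → quotient 1, remainder 1
2 ÷ 1 → quotient 2, remainder 0

[-7; 4, 2, 1, 1, 2]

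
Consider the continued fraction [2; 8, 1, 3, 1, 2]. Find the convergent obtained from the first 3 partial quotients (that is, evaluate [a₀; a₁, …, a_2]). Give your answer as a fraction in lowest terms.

Build up convergents one term at a time:
a_0 = 2: 2/1
a_1 = 8: 17/8
a_2 = 1: 19/9

19/9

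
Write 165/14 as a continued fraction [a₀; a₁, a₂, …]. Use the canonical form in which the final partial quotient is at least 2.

165 = 11·14 + 11, so a_0 = 11
14 = 1·11 + 3, so a_1 = 1
11 = 3·3 + 2, so a_2 = 3
3 = 1·2 + 1, so a_3 = 1
2 = 2·1 + 0, so a_4 = 2

[11; 1, 3, 1, 2]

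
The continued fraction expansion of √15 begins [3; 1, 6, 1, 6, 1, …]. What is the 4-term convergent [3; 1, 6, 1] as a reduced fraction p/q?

Start with 1.
6 + 1/(1/1) = 6 + 1/1 = 7/1
1 + 1/(7/1) = 1 + 1/7 = 8/7
3 + 1/(8/7) = 3 + 7/8 = 31/8

31/8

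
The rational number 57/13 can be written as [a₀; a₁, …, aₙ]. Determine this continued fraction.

[4; 2, 1, 1, 2]

⌊57/13⌋ = 4, remainder 5
⌊13/5⌋ = 2, remainder 3
⌊5/3⌋ = 1, remainder 2
⌊3/2⌋ = 1, remainder 1
⌊2/1⌋ = 2, remainder 0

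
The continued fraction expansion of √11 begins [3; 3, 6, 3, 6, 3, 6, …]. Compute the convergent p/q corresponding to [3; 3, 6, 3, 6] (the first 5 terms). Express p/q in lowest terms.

Work from the innermost term outward:
Start with 6.
3 + 1/(6/1) = 3 + 1/6 = 19/6
6 + 1/(19/6) = 6 + 6/19 = 120/19
3 + 1/(120/19) = 3 + 19/120 = 379/120
3 + 1/(379/120) = 3 + 120/379 = 1257/379

1257/379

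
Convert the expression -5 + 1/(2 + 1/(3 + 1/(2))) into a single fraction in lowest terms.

-73/16

Start with 2.
3 + 1/(2/1) = 3 + 1/2 = 7/2
2 + 1/(7/2) = 2 + 2/7 = 16/7
-5 + 1/(16/7) = -5 + 7/16 = -73/16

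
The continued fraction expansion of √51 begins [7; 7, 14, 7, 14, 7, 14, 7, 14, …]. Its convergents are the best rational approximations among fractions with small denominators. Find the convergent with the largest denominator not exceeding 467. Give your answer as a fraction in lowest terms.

a_0 = 7: 7/1  (≤ bound)
a_1 = 7: 50/7  (≤ bound)
a_2 = 14: 707/99  (≤ bound)
a_3 = 7: 4999/700  (> 467, stop)

707/99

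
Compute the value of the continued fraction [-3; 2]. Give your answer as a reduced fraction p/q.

Start with 2.
-3 + 1/(2/1) = -3 + 1/2 = -5/2

-5/2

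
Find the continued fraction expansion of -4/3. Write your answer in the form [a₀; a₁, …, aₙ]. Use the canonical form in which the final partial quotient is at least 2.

[-2; 1, 2]

Run the Euclidean algorithm, recording each quotient:
⌊-4/3⌋ = -2, remainder 2
⌊3/2⌋ = 1, remainder 1
⌊2/1⌋ = 2, remainder 0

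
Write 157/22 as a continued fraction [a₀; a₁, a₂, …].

[7; 7, 3]

Run the Euclidean algorithm, recording each quotient:
157 ÷ 22 → quotient 7, remainder 3
22 ÷ 3 → quotient 7, remainder 1
3 ÷ 1 → quotient 3, remainder 0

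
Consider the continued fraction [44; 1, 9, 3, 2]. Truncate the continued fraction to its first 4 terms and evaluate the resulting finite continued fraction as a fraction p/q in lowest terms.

1392/31

a_0 = 44: 44/1
a_1 = 1: 45/1
a_2 = 9: 449/10
a_3 = 3: 1392/31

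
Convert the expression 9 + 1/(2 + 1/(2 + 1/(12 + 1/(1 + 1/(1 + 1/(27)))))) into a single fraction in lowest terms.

33381/3550

Start with 27.
1 + 1/(27/1) = 1 + 1/27 = 28/27
1 + 1/(28/27) = 1 + 27/28 = 55/28
12 + 1/(55/28) = 12 + 28/55 = 688/55
2 + 1/(688/55) = 2 + 55/688 = 1431/688
2 + 1/(1431/688) = 2 + 688/1431 = 3550/1431
9 + 1/(3550/1431) = 9 + 1431/3550 = 33381/3550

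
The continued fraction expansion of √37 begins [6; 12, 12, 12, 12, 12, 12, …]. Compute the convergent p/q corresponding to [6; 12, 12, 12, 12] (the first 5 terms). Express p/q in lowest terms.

128766/21169

Start with 12.
12 + 1/(12/1) = 12 + 1/12 = 145/12
12 + 1/(145/12) = 12 + 12/145 = 1752/145
12 + 1/(1752/145) = 12 + 145/1752 = 21169/1752
6 + 1/(21169/1752) = 6 + 1752/21169 = 128766/21169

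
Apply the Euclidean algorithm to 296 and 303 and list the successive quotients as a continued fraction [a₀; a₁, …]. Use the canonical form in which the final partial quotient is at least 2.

Run the Euclidean algorithm, recording each quotient:
⌊296/303⌋ = 0, remainder 296
⌊303/296⌋ = 1, remainder 7
⌊296/7⌋ = 42, remainder 2
⌊7/2⌋ = 3, remainder 1
⌊2/1⌋ = 2, remainder 0

[0; 1, 42, 3, 2]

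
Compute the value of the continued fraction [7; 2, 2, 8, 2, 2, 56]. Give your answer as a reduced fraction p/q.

Build up convergents one term at a time:
a_0 = 7: 7/1
a_1 = 2: 15/2
a_2 = 2: 37/5
a_3 = 8: 311/42
a_4 = 2: 659/89
a_5 = 2: 1629/220
a_6 = 56: 91883/12409

91883/12409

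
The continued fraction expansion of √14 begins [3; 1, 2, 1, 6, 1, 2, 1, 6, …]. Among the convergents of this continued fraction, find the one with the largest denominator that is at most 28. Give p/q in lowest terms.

a_0 = 3: 3/1  (≤ bound)
a_1 = 1: 4/1  (≤ bound)
a_2 = 2: 11/3  (≤ bound)
a_3 = 1: 15/4  (≤ bound)
a_4 = 6: 101/27  (≤ bound)
a_5 = 1: 116/31  (> 28, stop)

101/27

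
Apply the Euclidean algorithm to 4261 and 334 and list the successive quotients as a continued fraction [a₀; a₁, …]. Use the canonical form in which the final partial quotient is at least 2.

[12; 1, 3, 8, 10]

Apply division with remainder until the remainder is 0:
4261 = 12·334 + 253, so a_0 = 12
334 = 1·253 + 81, so a_1 = 1
253 = 3·81 + 10, so a_2 = 3
81 = 8·10 + 1, so a_3 = 8
10 = 10·1 + 0, so a_4 = 10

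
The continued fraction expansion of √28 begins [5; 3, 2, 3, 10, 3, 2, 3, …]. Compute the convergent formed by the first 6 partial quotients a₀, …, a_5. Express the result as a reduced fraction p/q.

a_0 = 5: 5/1
a_1 = 3: 16/3
a_2 = 2: 37/7
a_3 = 3: 127/24
a_4 = 10: 1307/247
a_5 = 3: 4048/765

4048/765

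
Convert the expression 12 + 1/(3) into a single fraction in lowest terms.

Collapse the nested fraction from the inside out:
Start with 3.
12 + 1/(3/1) = 12 + 1/3 = 37/3

37/3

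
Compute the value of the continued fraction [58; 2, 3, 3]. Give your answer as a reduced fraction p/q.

1344/23

Build up convergents one term at a time:
a_0 = 58: 58/1
a_1 = 2: 117/2
a_2 = 3: 409/7
a_3 = 3: 1344/23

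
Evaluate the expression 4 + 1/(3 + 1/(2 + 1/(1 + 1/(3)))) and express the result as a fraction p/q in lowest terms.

159/37

Collapse the nested fraction from the inside out:
Start with 3.
1 + 1/(3/1) = 1 + 1/3 = 4/3
2 + 1/(4/3) = 2 + 3/4 = 11/4
3 + 1/(11/4) = 3 + 4/11 = 37/11
4 + 1/(37/11) = 4 + 11/37 = 159/37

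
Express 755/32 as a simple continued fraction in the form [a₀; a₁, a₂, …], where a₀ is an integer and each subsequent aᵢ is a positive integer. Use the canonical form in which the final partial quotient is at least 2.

Run the Euclidean algorithm, recording each quotient:
755 ÷ 32 → quotient 23, remainder 19
32 ÷ 19 → quotient 1, remainder 13
19 ÷ 13 → quotient 1, remainder 6
13 ÷ 6 → quotient 2, remainder 1
6 ÷ 1 → quotient 6, remainder 0

[23; 1, 1, 2, 6]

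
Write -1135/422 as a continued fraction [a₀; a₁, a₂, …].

[-3; 3, 4, 1, 1, 14]

-1135 = -3·422 + 131, so a_0 = -3
422 = 3·131 + 29, so a_1 = 3
131 = 4·29 + 15, so a_2 = 4
29 = 1·15 + 14, so a_3 = 1
15 = 1·14 + 1, so a_4 = 1
14 = 14·1 + 0, so a_5 = 14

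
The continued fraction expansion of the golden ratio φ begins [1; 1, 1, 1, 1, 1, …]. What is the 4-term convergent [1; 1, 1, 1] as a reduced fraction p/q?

a_0 = 1: 1/1
a_1 = 1: 2/1
a_2 = 1: 3/2
a_3 = 1: 5/3

5/3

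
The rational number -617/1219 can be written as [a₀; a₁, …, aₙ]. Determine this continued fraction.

-617 ÷ 1219 → quotient -1, remainder 602
1219 ÷ 602 → quotient 2, remainder 15
602 ÷ 15 → quotient 40, remainder 2
15 ÷ 2 → quotient 7, remainder 1
2 ÷ 1 → quotient 2, remainder 0

[-1; 2, 40, 7, 2]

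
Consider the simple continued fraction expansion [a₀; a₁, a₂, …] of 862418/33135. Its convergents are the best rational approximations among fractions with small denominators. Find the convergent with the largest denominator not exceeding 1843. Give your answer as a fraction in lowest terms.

1900/73

a_0 = 26: 26/1  (≤ bound)
a_1 = 36: 937/36  (≤ bound)
a_2 = 2: 1900/73  (≤ bound)
a_3 = 31: 59837/2299  (> 1843, stop)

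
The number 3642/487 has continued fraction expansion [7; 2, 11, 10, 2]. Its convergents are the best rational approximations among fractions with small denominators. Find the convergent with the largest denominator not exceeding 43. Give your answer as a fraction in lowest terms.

172/23

a_0 = 7: 7/1  (≤ bound)
a_1 = 2: 15/2  (≤ bound)
a_2 = 11: 172/23  (≤ bound)
a_3 = 10: 1735/232  (> 43, stop)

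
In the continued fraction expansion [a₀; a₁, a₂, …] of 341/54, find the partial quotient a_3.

Run the Euclidean algorithm, recording each quotient:
341 ÷ 54 → quotient 6, remainder 17
54 ÷ 17 → quotient 3, remainder 3
17 ÷ 3 → quotient 5, remainder 2
3 ÷ 2 → quotient 1, remainder 1

1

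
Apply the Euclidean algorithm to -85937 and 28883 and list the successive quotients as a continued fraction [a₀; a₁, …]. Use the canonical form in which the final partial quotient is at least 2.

[-3; 40, 1, 1, 3, 3, 2, 13]

Repeatedly divide and take the remainder:
-85937 ÷ 28883 → quotient -3, remainder 712
28883 ÷ 712 → quotient 40, remainder 403
712 ÷ 403 → quotient 1, remainder 309
403 ÷ 309 → quotient 1, remainder 94
309 ÷ 94 → quotient 3, remainder 27
94 ÷ 27 → quotient 3, remainder 13
27 ÷ 13 → quotient 2, remainder 1
13 ÷ 1 → quotient 13, remainder 0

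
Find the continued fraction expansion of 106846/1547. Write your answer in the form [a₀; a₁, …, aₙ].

[69; 15, 51, 2]

106846 = 69·1547 + 103, so a_0 = 69
1547 = 15·103 + 2, so a_1 = 15
103 = 51·2 + 1, so a_2 = 51
2 = 2·1 + 0, so a_3 = 2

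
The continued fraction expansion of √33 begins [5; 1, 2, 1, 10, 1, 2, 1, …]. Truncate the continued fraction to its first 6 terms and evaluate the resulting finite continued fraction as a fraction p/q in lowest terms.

a_0 = 5: 5/1
a_1 = 1: 6/1
a_2 = 2: 17/3
a_3 = 1: 23/4
a_4 = 10: 247/43
a_5 = 1: 270/47

270/47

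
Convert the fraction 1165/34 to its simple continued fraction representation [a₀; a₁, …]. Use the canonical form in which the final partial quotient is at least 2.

[34; 3, 1, 3, 2]

Run the Euclidean algorithm, recording each quotient:
1165 = 34·34 + 9, so a_0 = 34
34 = 3·9 + 7, so a_1 = 3
9 = 1·7 + 2, so a_2 = 1
7 = 3·2 + 1, so a_3 = 3
2 = 2·1 + 0, so a_4 = 2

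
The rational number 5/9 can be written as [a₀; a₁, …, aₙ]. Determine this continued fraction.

[0; 1, 1, 4]

Run the Euclidean algorithm, recording each quotient:
⌊5/9⌋ = 0, remainder 5
⌊9/5⌋ = 1, remainder 4
⌊5/4⌋ = 1, remainder 1
⌊4/1⌋ = 4, remainder 0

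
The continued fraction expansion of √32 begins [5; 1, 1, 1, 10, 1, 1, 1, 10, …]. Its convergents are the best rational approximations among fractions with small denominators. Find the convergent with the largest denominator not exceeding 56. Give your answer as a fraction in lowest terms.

198/35

a_0 = 5: 5/1  (≤ bound)
a_1 = 1: 6/1  (≤ bound)
a_2 = 1: 11/2  (≤ bound)
a_3 = 1: 17/3  (≤ bound)
a_4 = 10: 181/32  (≤ bound)
a_5 = 1: 198/35  (≤ bound)
a_6 = 1: 379/67  (> 56, stop)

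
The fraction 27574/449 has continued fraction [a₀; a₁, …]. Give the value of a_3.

2

Apply division with remainder until the remainder is 0:
⌊27574/449⌋ = 61, remainder 185
⌊449/185⌋ = 2, remainder 79
⌊185/79⌋ = 2, remainder 27
⌊79/27⌋ = 2, remainder 25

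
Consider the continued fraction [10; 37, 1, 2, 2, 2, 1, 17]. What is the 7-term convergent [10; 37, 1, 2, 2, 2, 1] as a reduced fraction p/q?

a_0 = 10: 10/1
a_1 = 37: 371/37
a_2 = 1: 381/38
a_3 = 2: 1133/113
a_4 = 2: 2647/264
a_5 = 2: 6427/641
a_6 = 1: 9074/905

9074/905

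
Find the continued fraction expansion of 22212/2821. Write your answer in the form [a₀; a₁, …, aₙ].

22212 = 7·2821 + 2465, so a_0 = 7
2821 = 1·2465 + 356, so a_1 = 1
2465 = 6·356 + 329, so a_2 = 6
356 = 1·329 + 27, so a_3 = 1
329 = 12·27 + 5, so a_4 = 12
27 = 5·5 + 2, so a_5 = 5
5 = 2·2 + 1, so a_6 = 2
2 = 2·1 + 0, so a_7 = 2

[7; 1, 6, 1, 12, 5, 2, 2]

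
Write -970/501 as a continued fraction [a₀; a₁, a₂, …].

[-2; 15, 1, 1, 1, 10]

Repeatedly divide and take the remainder:
-970 = -2·501 + 32, so a_0 = -2
501 = 15·32 + 21, so a_1 = 15
32 = 1·21 + 11, so a_2 = 1
21 = 1·11 + 10, so a_3 = 1
11 = 1·10 + 1, so a_4 = 1
10 = 10·1 + 0, so a_5 = 10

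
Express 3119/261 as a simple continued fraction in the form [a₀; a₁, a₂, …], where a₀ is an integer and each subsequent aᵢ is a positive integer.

Apply division with remainder until the remainder is 0:
3119 = 11·261 + 248, so a_0 = 11
261 = 1·248 + 13, so a_1 = 1
248 = 19·13 + 1, so a_2 = 19
13 = 13·1 + 0, so a_3 = 13

[11; 1, 19, 13]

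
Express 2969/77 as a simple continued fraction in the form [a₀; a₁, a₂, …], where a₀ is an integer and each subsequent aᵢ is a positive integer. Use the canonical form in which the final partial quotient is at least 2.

Run the Euclidean algorithm, recording each quotient:
2969 = 38·77 + 43, so a_0 = 38
77 = 1·43 + 34, so a_1 = 1
43 = 1·34 + 9, so a_2 = 1
34 = 3·9 + 7, so a_3 = 3
9 = 1·7 + 2, so a_4 = 1
7 = 3·2 + 1, so a_5 = 3
2 = 2·1 + 0, so a_6 = 2

[38; 1, 1, 3, 1, 3, 2]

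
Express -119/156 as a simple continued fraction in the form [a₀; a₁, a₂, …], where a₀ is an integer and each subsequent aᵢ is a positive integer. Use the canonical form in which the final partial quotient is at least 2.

⌊-119/156⌋ = -1, remainder 37
⌊156/37⌋ = 4, remainder 8
⌊37/8⌋ = 4, remainder 5
⌊8/5⌋ = 1, remainder 3
⌊5/3⌋ = 1, remainder 2
⌊3/2⌋ = 1, remainder 1
⌊2/1⌋ = 2, remainder 0

[-1; 4, 4, 1, 1, 1, 2]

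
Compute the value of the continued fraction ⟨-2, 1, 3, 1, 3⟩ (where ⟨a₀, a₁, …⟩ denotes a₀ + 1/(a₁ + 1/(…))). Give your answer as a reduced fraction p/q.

-23/19

Use the convergent recurrence hₖ = aₖ·hₖ₋₁ + hₖ₋₂ (and likewise for the denominators kₖ):
a_0 = -2: -2/1
a_1 = 1: -1/1
a_2 = 3: -5/4
a_3 = 1: -6/5
a_4 = 3: -23/19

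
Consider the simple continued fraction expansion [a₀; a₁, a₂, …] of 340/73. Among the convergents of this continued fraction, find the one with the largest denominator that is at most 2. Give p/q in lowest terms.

a_0 = 4: 4/1  (≤ bound)
a_1 = 1: 5/1  (≤ bound)
a_2 = 1: 9/2  (≤ bound)
a_3 = 1: 14/3  (> 2, stop)

9/2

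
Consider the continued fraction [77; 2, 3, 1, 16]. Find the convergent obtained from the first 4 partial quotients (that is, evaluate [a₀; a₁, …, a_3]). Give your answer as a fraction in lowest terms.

a_0 = 77: 77/1
a_1 = 2: 155/2
a_2 = 3: 542/7
a_3 = 1: 697/9

697/9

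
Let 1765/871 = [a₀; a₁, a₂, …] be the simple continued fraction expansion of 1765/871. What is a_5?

2

⌊1765/871⌋ = 2, remainder 23
⌊871/23⌋ = 37, remainder 20
⌊23/20⌋ = 1, remainder 3
⌊20/3⌋ = 6, remainder 2
⌊3/2⌋ = 1, remainder 1
⌊2/1⌋ = 2, remainder 0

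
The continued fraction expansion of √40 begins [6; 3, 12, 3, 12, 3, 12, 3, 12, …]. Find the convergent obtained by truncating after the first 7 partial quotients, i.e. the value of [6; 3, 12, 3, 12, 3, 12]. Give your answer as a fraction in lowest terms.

337434/53353

a_0 = 6: 6/1
a_1 = 3: 19/3
a_2 = 12: 234/37
a_3 = 3: 721/114
a_4 = 12: 8886/1405
a_5 = 3: 27379/4329
a_6 = 12: 337434/53353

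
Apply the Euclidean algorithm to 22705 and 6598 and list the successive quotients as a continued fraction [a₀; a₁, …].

[3; 2, 3, 1, 3, 48, 4]

22705 = 3·6598 + 2911, so a_0 = 3
6598 = 2·2911 + 776, so a_1 = 2
2911 = 3·776 + 583, so a_2 = 3
776 = 1·583 + 193, so a_3 = 1
583 = 3·193 + 4, so a_4 = 3
193 = 48·4 + 1, so a_5 = 48
4 = 4·1 + 0, so a_6 = 4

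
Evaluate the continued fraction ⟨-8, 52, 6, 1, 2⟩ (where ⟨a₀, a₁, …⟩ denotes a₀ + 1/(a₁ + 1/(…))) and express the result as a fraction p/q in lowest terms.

Work from the innermost term outward:
Start with 2.
1 + 1/(2/1) = 1 + 1/2 = 3/2
6 + 1/(3/2) = 6 + 2/3 = 20/3
52 + 1/(20/3) = 52 + 3/20 = 1043/20
-8 + 1/(1043/20) = -8 + 20/1043 = -8324/1043

-8324/1043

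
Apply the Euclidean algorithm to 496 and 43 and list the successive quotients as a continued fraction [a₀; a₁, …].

[11; 1, 1, 6, 1, 2]

Apply division with remainder until the remainder is 0:
⌊496/43⌋ = 11, remainder 23
⌊43/23⌋ = 1, remainder 20
⌊23/20⌋ = 1, remainder 3
⌊20/3⌋ = 6, remainder 2
⌊3/2⌋ = 1, remainder 1
⌊2/1⌋ = 2, remainder 0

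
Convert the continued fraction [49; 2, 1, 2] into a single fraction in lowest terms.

395/8

Use the convergent recurrence hₖ = aₖ·hₖ₋₁ + hₖ₋₂ (and likewise for the denominators kₖ):
a_0 = 49: 49/1
a_1 = 2: 99/2
a_2 = 1: 148/3
a_3 = 2: 395/8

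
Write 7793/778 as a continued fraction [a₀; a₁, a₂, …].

7793 ÷ 778 → quotient 10, remainder 13
778 ÷ 13 → quotient 59, remainder 11
13 ÷ 11 → quotient 1, remainder 2
11 ÷ 2 → quotient 5, remainder 1
2 ÷ 1 → quotient 2, remainder 0

[10; 59, 1, 5, 2]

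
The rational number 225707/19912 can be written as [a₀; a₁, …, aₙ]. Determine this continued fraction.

Repeatedly divide and take the remainder:
⌊225707/19912⌋ = 11, remainder 6675
⌊19912/6675⌋ = 2, remainder 6562
⌊6675/6562⌋ = 1, remainder 113
⌊6562/113⌋ = 58, remainder 8
⌊113/8⌋ = 14, remainder 1
⌊8/1⌋ = 8, remainder 0

[11; 2, 1, 58, 14, 8]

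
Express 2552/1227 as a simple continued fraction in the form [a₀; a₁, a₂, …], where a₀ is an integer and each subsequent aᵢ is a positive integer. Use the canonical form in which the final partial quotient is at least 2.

2552 = 2·1227 + 98, so a_0 = 2
1227 = 12·98 + 51, so a_1 = 12
98 = 1·51 + 47, so a_2 = 1
51 = 1·47 + 4, so a_3 = 1
47 = 11·4 + 3, so a_4 = 11
4 = 1·3 + 1, so a_5 = 1
3 = 3·1 + 0, so a_6 = 3

[2; 12, 1, 1, 11, 1, 3]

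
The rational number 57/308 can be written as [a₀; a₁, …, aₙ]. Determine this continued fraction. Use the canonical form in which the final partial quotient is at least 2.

[0; 5, 2, 2, 11]

⌊57/308⌋ = 0, remainder 57
⌊308/57⌋ = 5, remainder 23
⌊57/23⌋ = 2, remainder 11
⌊23/11⌋ = 2, remainder 1
⌊11/1⌋ = 11, remainder 0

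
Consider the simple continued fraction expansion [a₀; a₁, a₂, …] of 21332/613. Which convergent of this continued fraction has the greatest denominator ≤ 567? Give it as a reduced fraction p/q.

10579/304

a_0 = 34: 34/1  (≤ bound)
a_1 = 1: 35/1  (≤ bound)
a_2 = 3: 139/4  (≤ bound)
a_3 = 1: 174/5  (≤ bound)
a_4 = 60: 10579/304  (≤ bound)
a_5 = 2: 21332/613  (> 567, stop)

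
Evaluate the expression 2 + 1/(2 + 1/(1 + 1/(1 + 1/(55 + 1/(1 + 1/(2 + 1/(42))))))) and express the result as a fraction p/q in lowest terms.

85729/35731

Compute successive convergents:
a_0 = 2: 2/1
a_1 = 2: 5/2
a_2 = 1: 7/3
a_3 = 1: 12/5
a_4 = 55: 667/278
a_5 = 1: 679/283
a_6 = 2: 2025/844
a_7 = 42: 85729/35731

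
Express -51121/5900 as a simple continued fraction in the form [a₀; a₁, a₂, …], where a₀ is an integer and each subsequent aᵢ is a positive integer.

-51121 ÷ 5900 → quotient -9, remainder 1979
5900 ÷ 1979 → quotient 2, remainder 1942
1979 ÷ 1942 → quotient 1, remainder 37
1942 ÷ 37 → quotient 52, remainder 18
37 ÷ 18 → quotient 2, remainder 1
18 ÷ 1 → quotient 18, remainder 0

[-9; 2, 1, 52, 2, 18]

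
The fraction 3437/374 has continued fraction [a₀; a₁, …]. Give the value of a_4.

⌊3437/374⌋ = 9, remainder 71
⌊374/71⌋ = 5, remainder 19
⌊71/19⌋ = 3, remainder 14
⌊19/14⌋ = 1, remainder 5
⌊14/5⌋ = 2, remainder 4

2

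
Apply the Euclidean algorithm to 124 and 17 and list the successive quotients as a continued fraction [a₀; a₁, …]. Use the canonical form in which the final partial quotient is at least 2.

[7; 3, 2, 2]

⌊124/17⌋ = 7, remainder 5
⌊17/5⌋ = 3, remainder 2
⌊5/2⌋ = 2, remainder 1
⌊2/1⌋ = 2, remainder 0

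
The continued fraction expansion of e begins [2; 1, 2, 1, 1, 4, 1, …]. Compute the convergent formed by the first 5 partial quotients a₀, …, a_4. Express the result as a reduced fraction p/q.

19/7

a_0 = 2: 2/1
a_1 = 1: 3/1
a_2 = 2: 8/3
a_3 = 1: 11/4
a_4 = 1: 19/7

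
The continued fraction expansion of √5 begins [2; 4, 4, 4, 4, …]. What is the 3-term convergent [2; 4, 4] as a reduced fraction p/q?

38/17

Start with 4.
4 + 1/(4/1) = 4 + 1/4 = 17/4
2 + 1/(17/4) = 2 + 4/17 = 38/17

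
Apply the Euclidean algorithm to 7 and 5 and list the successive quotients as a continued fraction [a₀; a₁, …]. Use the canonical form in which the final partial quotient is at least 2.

7 = 1·5 + 2, so a_0 = 1
5 = 2·2 + 1, so a_1 = 2
2 = 2·1 + 0, so a_2 = 2

[1; 2, 2]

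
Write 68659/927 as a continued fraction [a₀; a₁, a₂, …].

68659 = 74·927 + 61, so a_0 = 74
927 = 15·61 + 12, so a_1 = 15
61 = 5·12 + 1, so a_2 = 5
12 = 12·1 + 0, so a_3 = 12

[74; 15, 5, 12]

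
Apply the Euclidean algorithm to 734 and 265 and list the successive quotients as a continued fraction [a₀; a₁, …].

[2; 1, 3, 2, 1, 9, 2]

Run the Euclidean algorithm, recording each quotient:
⌊734/265⌋ = 2, remainder 204
⌊265/204⌋ = 1, remainder 61
⌊204/61⌋ = 3, remainder 21
⌊61/21⌋ = 2, remainder 19
⌊21/19⌋ = 1, remainder 2
⌊19/2⌋ = 9, remainder 1
⌊2/1⌋ = 2, remainder 0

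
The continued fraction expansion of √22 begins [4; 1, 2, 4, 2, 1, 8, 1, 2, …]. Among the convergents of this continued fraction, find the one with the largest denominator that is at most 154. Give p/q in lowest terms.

197/42

List convergents until the denominator exceeds the bound:
a_0 = 4: 4/1  (≤ bound)
a_1 = 1: 5/1  (≤ bound)
a_2 = 2: 14/3  (≤ bound)
a_3 = 4: 61/13  (≤ bound)
a_4 = 2: 136/29  (≤ bound)
a_5 = 1: 197/42  (≤ bound)
a_6 = 8: 1712/365  (> 154, stop)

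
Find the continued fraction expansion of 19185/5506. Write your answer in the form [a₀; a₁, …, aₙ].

⌊19185/5506⌋ = 3, remainder 2667
⌊5506/2667⌋ = 2, remainder 172
⌊2667/172⌋ = 15, remainder 87
⌊172/87⌋ = 1, remainder 85
⌊87/85⌋ = 1, remainder 2
⌊85/2⌋ = 42, remainder 1
⌊2/1⌋ = 2, remainder 0

[3; 2, 15, 1, 1, 42, 2]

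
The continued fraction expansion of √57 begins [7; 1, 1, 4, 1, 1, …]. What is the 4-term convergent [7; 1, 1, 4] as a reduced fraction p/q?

68/9

Start with 4.
1 + 1/(4/1) = 1 + 1/4 = 5/4
1 + 1/(5/4) = 1 + 4/5 = 9/5
7 + 1/(9/5) = 7 + 5/9 = 68/9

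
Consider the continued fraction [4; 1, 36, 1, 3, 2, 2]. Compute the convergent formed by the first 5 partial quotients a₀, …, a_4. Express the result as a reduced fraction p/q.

Start with 3.
1 + 1/(3/1) = 1 + 1/3 = 4/3
36 + 1/(4/3) = 36 + 3/4 = 147/4
1 + 1/(147/4) = 1 + 4/147 = 151/147
4 + 1/(151/147) = 4 + 147/151 = 751/151

751/151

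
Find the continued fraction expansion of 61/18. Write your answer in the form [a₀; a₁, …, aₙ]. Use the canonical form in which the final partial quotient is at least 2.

[3; 2, 1, 1, 3]

Run the Euclidean algorithm, recording each quotient:
61 ÷ 18 → quotient 3, remainder 7
18 ÷ 7 → quotient 2, remainder 4
7 ÷ 4 → quotient 1, remainder 3
4 ÷ 3 → quotient 1, remainder 1
3 ÷ 1 → quotient 3, remainder 0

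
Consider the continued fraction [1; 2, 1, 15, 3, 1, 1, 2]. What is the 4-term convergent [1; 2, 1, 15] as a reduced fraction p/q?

a_0 = 1: 1/1
a_1 = 2: 3/2
a_2 = 1: 4/3
a_3 = 15: 63/47

63/47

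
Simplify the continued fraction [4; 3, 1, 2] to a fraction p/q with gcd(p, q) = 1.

a_0 = 4: 4/1
a_1 = 3: 13/3
a_2 = 1: 17/4
a_3 = 2: 47/11

47/11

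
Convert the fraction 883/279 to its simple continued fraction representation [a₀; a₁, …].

[3; 6, 15, 3]

Run the Euclidean algorithm, recording each quotient:
883 ÷ 279 → quotient 3, remainder 46
279 ÷ 46 → quotient 6, remainder 3
46 ÷ 3 → quotient 15, remainder 1
3 ÷ 1 → quotient 3, remainder 0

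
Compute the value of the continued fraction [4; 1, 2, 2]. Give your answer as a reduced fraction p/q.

33/7

Work from the innermost term outward:
Start with 2.
2 + 1/(2/1) = 2 + 1/2 = 5/2
1 + 1/(5/2) = 1 + 2/5 = 7/5
4 + 1/(7/5) = 4 + 5/7 = 33/7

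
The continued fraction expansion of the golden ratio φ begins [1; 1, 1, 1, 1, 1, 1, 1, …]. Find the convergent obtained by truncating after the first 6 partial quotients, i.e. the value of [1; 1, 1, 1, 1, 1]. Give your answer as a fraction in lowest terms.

Work from the innermost term outward:
Start with 1.
1 + 1/(1/1) = 1 + 1/1 = 2/1
1 + 1/(2/1) = 1 + 1/2 = 3/2
1 + 1/(3/2) = 1 + 2/3 = 5/3
1 + 1/(5/3) = 1 + 3/5 = 8/5
1 + 1/(8/5) = 1 + 5/8 = 13/8

13/8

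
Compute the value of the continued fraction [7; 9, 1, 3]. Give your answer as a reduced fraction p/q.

277/39

a_0 = 7: 7/1
a_1 = 9: 64/9
a_2 = 1: 71/10
a_3 = 3: 277/39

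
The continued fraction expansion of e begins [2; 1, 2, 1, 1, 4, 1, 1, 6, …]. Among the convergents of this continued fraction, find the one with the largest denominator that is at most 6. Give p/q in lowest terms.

11/4

List convergents until the denominator exceeds the bound:
a_0 = 2: 2/1  (≤ bound)
a_1 = 1: 3/1  (≤ bound)
a_2 = 2: 8/3  (≤ bound)
a_3 = 1: 11/4  (≤ bound)
a_4 = 1: 19/7  (> 6, stop)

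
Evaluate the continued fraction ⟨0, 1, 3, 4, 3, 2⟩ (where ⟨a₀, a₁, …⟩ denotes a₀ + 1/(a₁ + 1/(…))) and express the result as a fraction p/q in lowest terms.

Start with 2.
3 + 1/(2/1) = 3 + 1/2 = 7/2
4 + 1/(7/2) = 4 + 2/7 = 30/7
3 + 1/(30/7) = 3 + 7/30 = 97/30
1 + 1/(97/30) = 1 + 30/97 = 127/97
0 + 1/(127/97) = 0 + 97/127 = 97/127

97/127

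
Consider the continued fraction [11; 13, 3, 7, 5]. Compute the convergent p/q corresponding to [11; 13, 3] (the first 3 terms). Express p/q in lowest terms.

a_0 = 11: 11/1
a_1 = 13: 144/13
a_2 = 3: 443/40

443/40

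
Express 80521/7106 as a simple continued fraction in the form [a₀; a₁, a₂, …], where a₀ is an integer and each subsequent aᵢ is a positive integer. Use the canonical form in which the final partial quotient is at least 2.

80521 ÷ 7106 → quotient 11, remainder 2355
7106 ÷ 2355 → quotient 3, remainder 41
2355 ÷ 41 → quotient 57, remainder 18
41 ÷ 18 → quotient 2, remainder 5
18 ÷ 5 → quotient 3, remainder 3
5 ÷ 3 → quotient 1, remainder 2
3 ÷ 2 → quotient 1, remainder 1
2 ÷ 1 → quotient 2, remainder 0

[11; 3, 57, 2, 3, 1, 1, 2]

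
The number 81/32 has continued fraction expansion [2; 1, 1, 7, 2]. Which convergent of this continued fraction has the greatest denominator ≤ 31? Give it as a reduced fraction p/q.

List convergents until the denominator exceeds the bound:
a_0 = 2: 2/1  (≤ bound)
a_1 = 1: 3/1  (≤ bound)
a_2 = 1: 5/2  (≤ bound)
a_3 = 7: 38/15  (≤ bound)
a_4 = 2: 81/32  (> 31, stop)

38/15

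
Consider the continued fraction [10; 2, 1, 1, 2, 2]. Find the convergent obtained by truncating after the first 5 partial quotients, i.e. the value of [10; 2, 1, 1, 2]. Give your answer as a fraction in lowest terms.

Start with 2.
1 + 1/(2/1) = 1 + 1/2 = 3/2
1 + 1/(3/2) = 1 + 2/3 = 5/3
2 + 1/(5/3) = 2 + 3/5 = 13/5
10 + 1/(13/5) = 10 + 5/13 = 135/13

135/13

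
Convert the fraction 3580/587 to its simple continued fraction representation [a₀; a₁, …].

3580 = 6·587 + 58, so a_0 = 6
587 = 10·58 + 7, so a_1 = 10
58 = 8·7 + 2, so a_2 = 8
7 = 3·2 + 1, so a_3 = 3
2 = 2·1 + 0, so a_4 = 2

[6; 10, 8, 3, 2]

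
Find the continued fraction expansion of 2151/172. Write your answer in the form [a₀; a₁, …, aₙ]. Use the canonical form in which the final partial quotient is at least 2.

Run the Euclidean algorithm, recording each quotient:
⌊2151/172⌋ = 12, remainder 87
⌊172/87⌋ = 1, remainder 85
⌊87/85⌋ = 1, remainder 2
⌊85/2⌋ = 42, remainder 1
⌊2/1⌋ = 2, remainder 0

[12; 1, 1, 42, 2]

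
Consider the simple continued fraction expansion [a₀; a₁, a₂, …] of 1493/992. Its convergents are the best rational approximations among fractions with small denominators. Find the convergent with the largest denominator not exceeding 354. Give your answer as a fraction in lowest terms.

a_0 = 1: 1/1  (≤ bound)
a_1 = 1: 2/1  (≤ bound)
a_2 = 1: 3/2  (≤ bound)
a_3 = 49: 149/99  (≤ bound)
a_4 = 10: 1493/992  (> 354, stop)

149/99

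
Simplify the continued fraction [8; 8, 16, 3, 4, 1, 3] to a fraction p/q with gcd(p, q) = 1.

Use the convergent recurrence hₖ = aₖ·hₖ₋₁ + hₖ₋₂ (and likewise for the denominators kₖ):
a_0 = 8: 8/1
a_1 = 8: 65/8
a_2 = 16: 1048/129
a_3 = 3: 3209/395
a_4 = 4: 13884/1709
a_5 = 1: 17093/2104
a_6 = 3: 65163/8021

65163/8021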